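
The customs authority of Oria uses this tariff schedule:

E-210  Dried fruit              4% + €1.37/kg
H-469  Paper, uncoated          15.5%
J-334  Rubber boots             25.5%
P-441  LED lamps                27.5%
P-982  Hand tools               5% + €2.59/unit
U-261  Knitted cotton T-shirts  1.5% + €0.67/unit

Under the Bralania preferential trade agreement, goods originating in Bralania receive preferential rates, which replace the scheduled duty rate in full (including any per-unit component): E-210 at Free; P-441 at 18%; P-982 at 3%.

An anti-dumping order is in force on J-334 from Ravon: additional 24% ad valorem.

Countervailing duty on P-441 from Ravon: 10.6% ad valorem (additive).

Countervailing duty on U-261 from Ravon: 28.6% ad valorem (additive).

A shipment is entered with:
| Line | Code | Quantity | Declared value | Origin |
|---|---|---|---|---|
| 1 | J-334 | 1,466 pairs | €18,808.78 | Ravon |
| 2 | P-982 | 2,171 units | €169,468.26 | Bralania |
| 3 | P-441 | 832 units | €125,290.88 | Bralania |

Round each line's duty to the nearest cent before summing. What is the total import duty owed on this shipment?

€36,946.76

Line 1 (J-334, Ravon, 1,466 pairs, €18,808.78):
Base rate for J-334 is 25.5%.
Additional duty on J-334 from Ravon: +24%. Applied ad valorem rate: 25.5% + 24% = 49.5%.
Duty = €18,808.78 × 49.5% = €9,310.35.
Line 2 (P-982, Bralania, 2,171 units, €169,468.26):
Base rate for P-982 is 5% + €2.59/unit.
Origin Bralania qualifies under the Oria–Bralania agreement and P-982 is covered: preferential rate 3% applies instead.
Duty = €169,468.26 × 3% = €5,084.05.
Line 3 (P-441, Bralania, 832 units, €125,290.88):
Base rate for P-441 is 27.5%.
Origin Bralania qualifies under the Oria–Bralania agreement and P-441 is covered: preferential rate 18% applies instead.
The additional-duty order on P-441 targets Ravon, not Bralania; it does not apply.
Duty = €125,290.88 × 18% = €22,552.36.
Total = €9,310.35 + €5,084.05 + €22,552.36 = €36,946.76.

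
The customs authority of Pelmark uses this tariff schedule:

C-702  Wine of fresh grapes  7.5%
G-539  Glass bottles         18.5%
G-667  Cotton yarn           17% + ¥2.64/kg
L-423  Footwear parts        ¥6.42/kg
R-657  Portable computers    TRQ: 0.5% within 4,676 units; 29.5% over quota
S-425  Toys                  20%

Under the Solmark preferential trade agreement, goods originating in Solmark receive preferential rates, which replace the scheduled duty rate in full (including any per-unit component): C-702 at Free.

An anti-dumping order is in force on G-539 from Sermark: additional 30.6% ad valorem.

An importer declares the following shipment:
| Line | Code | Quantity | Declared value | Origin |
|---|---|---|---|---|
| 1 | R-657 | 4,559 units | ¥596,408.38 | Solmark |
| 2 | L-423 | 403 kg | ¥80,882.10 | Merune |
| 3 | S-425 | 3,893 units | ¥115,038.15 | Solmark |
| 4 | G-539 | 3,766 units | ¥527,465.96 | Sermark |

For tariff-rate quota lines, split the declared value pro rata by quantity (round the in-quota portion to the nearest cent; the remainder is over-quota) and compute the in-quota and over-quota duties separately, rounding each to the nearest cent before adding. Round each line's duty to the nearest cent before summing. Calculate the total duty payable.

¥287,562.72

Line 1 (R-657, Solmark, 4,559 units, ¥596,408.38):
Code R-657 is under a tariff-rate quota (threshold 4,676 units). Quantity 4,559 units is within the quota, so the in-quota rate 0.5% applies to the full value.
Duty = ¥596,408.38 × 0.5% = ¥2,982.04.
Line 2 (L-423, Merune, 403 kg, ¥80,882.10):
Base rate for L-423 is ¥6.42/kg.
Duty = 403 × ¥6.42 = ¥2,587.26.
Line 3 (S-425, Solmark, 3,893 units, ¥115,038.15):
Base rate for S-425 is 20%.
Origin Solmark is the FTA partner but S-425 is not on the preference list; base rate stands.
Duty = ¥115,038.15 × 20% = ¥23,007.63.
Line 4 (G-539, Sermark, 3,766 units, ¥527,465.96):
Base rate for G-539 is 18.5%.
Additional duty on G-539 from Sermark: +30.6%. Applied ad valorem rate: 18.5% + 30.6% = 49.1%.
Duty = ¥527,465.96 × 49.1% = ¥258,985.79.
Total = ¥2,982.04 + ¥2,587.26 + ¥23,007.63 + ¥258,985.79 = ¥287,562.72.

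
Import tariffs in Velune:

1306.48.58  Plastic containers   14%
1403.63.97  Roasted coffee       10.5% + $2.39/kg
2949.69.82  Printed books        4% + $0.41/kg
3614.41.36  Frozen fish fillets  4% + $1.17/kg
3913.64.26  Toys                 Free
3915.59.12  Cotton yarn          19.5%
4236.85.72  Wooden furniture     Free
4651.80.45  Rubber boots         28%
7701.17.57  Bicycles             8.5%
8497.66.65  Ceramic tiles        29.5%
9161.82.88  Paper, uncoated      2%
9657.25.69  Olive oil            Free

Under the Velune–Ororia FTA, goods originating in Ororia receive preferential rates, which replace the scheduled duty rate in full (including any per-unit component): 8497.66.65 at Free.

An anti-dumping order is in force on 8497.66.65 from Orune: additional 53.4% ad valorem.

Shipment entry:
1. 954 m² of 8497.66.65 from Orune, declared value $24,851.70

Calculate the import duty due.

Line 1 (8497.66.65, Orune, 954 m², $24,851.70):
Base rate for 8497.66.65 is 29.5%.
8497.66.65 has an FTA preferential rate, but origin Orune is not Ororia; base rate stands.
Additional duty on 8497.66.65 from Orune: +53.4%. Applied ad valorem rate: 29.5% + 53.4% = 82.9%.
Duty = $24,851.70 × 82.9% = $20,602.06.

$20,602.06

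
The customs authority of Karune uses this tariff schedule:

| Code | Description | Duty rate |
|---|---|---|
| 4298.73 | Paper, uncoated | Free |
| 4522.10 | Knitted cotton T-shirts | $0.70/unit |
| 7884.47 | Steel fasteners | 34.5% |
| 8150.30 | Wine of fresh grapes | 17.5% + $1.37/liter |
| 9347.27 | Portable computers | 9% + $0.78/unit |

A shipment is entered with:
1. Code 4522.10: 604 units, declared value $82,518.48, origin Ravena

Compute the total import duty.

$422.80

Line 1 (4522.10, Ravena, 604 units, $82,518.48):
Base rate for 4522.10 is $0.70/unit.
Duty = 604 × $0.70 = $422.80.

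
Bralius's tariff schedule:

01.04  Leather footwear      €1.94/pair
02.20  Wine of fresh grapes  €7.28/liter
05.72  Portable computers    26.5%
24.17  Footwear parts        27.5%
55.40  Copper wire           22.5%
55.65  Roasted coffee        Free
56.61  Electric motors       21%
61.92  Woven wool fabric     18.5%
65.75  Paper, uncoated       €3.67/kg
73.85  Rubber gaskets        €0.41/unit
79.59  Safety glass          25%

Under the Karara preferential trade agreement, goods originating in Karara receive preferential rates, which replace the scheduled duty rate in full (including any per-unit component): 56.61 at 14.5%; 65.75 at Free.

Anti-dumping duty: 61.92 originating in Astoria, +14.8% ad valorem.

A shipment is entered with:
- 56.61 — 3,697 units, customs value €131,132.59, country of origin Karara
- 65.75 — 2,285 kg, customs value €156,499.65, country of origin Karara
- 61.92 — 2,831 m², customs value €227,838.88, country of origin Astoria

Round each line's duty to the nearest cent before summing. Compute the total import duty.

Line 1 (56.61, Karara, 3,697 units, €131,132.59):
Base rate for 56.61 is 21%.
Origin Karara qualifies under the Bralius–Karara agreement and 56.61 is covered: preferential rate 14.5% applies instead.
Duty = €131,132.59 × 14.5% = €19,014.23.
Line 2 (65.75, Karara, 2,285 kg, €156,499.65):
Base rate for 65.75 is €3.67/kg.
Origin Karara qualifies under the Bralius–Karara agreement and 65.75 is covered: preferential rate Free applies instead.
Duty = €156,499.65 × 0% = €0.00.
Line 3 (61.92, Astoria, 2,831 m², €227,838.88):
Base rate for 61.92 is 18.5%.
Additional duty on 61.92 from Astoria: +14.8%. Applied ad valorem rate: 18.5% + 14.8% = 33.3%.
Duty = €227,838.88 × 33.3% = €75,870.35.
Total = €19,014.23 + €0.00 + €75,870.35 = €94,884.58.

€94,884.58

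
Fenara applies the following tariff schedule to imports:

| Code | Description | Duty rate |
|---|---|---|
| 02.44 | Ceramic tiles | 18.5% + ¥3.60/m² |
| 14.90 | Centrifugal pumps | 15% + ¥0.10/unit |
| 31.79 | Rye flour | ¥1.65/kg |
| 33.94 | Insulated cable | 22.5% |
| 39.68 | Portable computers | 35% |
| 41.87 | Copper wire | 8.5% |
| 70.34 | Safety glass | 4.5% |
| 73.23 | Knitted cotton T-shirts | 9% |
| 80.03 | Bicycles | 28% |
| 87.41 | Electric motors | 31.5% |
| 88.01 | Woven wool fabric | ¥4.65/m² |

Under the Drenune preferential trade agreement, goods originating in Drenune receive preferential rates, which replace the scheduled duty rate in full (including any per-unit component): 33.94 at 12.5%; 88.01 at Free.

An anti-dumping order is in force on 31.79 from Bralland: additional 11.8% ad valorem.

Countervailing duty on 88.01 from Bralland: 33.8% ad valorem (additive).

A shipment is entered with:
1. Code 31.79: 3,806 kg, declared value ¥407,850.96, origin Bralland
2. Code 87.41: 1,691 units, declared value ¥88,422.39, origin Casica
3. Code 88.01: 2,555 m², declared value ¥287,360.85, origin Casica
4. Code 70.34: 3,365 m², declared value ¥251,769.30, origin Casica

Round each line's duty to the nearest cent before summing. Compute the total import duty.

¥105,469.73

Line 1 (31.79, Bralland, 3,806 kg, ¥407,850.96):
Base rate for 31.79 is ¥1.65/kg.
Additional duty on 31.79 from Bralland: +11.8% ad valorem. Applied ad valorem rate = 11.8%.
Duty = ¥407,850.96 × 11.8% + 3,806 × ¥1.65 = ¥54,406.31.
Line 2 (87.41, Casica, 1,691 units, ¥88,422.39):
Base rate for 87.41 is 31.5%.
Duty = ¥88,422.39 × 31.5% = ¥27,853.05.
Line 3 (88.01, Casica, 2,555 m², ¥287,360.85):
Base rate for 88.01 is ¥4.65/m².
88.01 has an FTA preferential rate, but origin Casica is not Drenune; base rate stands.
The additional-duty order on 88.01 targets Bralland, not Casica; it does not apply.
Duty = 2,555 × ¥4.65 = ¥11,880.75.
Line 4 (70.34, Casica, 3,365 m², ¥251,769.30):
Base rate for 70.34 is 4.5%.
Duty = ¥251,769.30 × 4.5% = ¥11,329.62.
Total = ¥54,406.31 + ¥27,853.05 + ¥11,880.75 + ¥11,329.62 = ¥105,469.73.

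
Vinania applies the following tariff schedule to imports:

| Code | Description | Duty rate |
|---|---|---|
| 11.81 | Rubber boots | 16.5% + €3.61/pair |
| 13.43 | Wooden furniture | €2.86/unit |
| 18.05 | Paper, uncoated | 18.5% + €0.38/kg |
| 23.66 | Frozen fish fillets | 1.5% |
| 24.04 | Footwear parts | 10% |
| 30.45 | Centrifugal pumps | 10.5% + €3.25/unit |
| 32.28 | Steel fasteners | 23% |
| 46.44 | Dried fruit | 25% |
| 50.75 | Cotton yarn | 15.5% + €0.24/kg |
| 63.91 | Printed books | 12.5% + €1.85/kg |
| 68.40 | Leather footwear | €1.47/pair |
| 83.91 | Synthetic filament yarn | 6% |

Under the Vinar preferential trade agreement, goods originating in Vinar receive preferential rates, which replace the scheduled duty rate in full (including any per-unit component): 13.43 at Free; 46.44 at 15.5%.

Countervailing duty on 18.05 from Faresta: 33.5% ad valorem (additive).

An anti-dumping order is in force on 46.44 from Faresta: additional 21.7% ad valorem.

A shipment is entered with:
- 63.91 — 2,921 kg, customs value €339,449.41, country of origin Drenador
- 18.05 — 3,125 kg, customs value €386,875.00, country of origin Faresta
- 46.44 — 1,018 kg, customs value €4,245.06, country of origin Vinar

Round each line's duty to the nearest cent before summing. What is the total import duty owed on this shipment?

€250,855.51

Line 1 (63.91, Drenador, 2,921 kg, €339,449.41):
Base rate for 63.91 is 12.5% + €1.85/kg.
Duty = €339,449.41 × 12.5% + 2,921 × €1.85 = €47,835.03.
Line 2 (18.05, Faresta, 3,125 kg, €386,875.00):
Base rate for 18.05 is 18.5% + €0.38/kg.
Additional duty on 18.05 from Faresta: +33.5%. Applied ad valorem rate: 18.5% + 33.5% = 52%.
Duty = €386,875.00 × 52% + 3,125 × €0.38 = €202,362.50.
Line 3 (46.44, Vinar, 1,018 kg, €4,245.06):
Base rate for 46.44 is 25%.
Origin Vinar qualifies under the Vinania–Vinar agreement and 46.44 is covered: preferential rate 15.5% applies instead.
The additional-duty order on 46.44 targets Faresta, not Vinar; it does not apply.
Duty = €4,245.06 × 15.5% = €657.98.
Total = €47,835.03 + €202,362.50 + €657.98 = €250,855.51.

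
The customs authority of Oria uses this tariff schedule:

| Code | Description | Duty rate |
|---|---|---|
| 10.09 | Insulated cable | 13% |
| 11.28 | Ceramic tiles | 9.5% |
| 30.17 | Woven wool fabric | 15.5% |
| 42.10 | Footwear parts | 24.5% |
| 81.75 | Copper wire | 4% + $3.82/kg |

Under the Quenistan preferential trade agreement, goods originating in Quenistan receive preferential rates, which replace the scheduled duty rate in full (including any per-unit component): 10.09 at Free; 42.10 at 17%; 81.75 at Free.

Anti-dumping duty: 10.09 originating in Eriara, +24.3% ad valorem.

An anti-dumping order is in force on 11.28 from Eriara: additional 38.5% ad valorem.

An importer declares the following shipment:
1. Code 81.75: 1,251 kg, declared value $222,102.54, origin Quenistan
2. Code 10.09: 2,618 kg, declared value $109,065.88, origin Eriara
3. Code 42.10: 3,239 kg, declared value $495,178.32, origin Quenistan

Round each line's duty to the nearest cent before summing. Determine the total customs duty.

$124,861.88

Line 1 (81.75, Quenistan, 1,251 kg, $222,102.54):
Base rate for 81.75 is 4% + $3.82/kg.
Origin Quenistan qualifies under the Oria–Quenistan agreement and 81.75 is covered: preferential rate Free applies instead.
Duty = $222,102.54 × 0% = $0.00.
Line 2 (10.09, Eriara, 2,618 kg, $109,065.88):
Base rate for 10.09 is 13%.
10.09 has an FTA preferential rate, but origin Eriara is not Quenistan; base rate stands.
Additional duty on 10.09 from Eriara: +24.3%. Applied ad valorem rate: 13% + 24.3% = 37.3%.
Duty = $109,065.88 × 37.3% = $40,681.57.
Line 3 (42.10, Quenistan, 3,239 kg, $495,178.32):
Base rate for 42.10 is 24.5%.
Origin Quenistan qualifies under the Oria–Quenistan agreement and 42.10 is covered: preferential rate 17% applies instead.
Duty = $495,178.32 × 17% = $84,180.31.
Total = $0.00 + $40,681.57 + $84,180.31 = $124,861.88.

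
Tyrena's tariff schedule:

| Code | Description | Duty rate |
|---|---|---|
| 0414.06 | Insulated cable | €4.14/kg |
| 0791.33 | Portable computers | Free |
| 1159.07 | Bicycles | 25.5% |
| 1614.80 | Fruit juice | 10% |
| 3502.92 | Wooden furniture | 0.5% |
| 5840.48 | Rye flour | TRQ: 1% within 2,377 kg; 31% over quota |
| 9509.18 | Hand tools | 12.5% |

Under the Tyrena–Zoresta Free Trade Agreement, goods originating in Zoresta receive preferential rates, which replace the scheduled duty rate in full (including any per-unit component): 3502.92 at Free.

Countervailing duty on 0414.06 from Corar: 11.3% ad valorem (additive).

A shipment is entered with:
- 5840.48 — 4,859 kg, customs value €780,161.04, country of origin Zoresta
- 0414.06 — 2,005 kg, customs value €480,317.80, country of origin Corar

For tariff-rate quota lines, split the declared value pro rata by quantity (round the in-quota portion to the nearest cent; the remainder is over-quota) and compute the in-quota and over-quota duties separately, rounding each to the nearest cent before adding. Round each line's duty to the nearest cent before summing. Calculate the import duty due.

Line 1 (5840.48, Zoresta, 4,859 kg, €780,161.04):
Code 5840.48 is under a tariff-rate quota (threshold 2,377 kg). In-quota: 2,377 kg at 1%; over-quota: 2,482 kg at 31%.
Pro-rata value split: in-quota = €780,161.04 × 2,377/4,859 = €381,651.12; over-quota = €780,161.04 − €381,651.12 = €398,509.92.
In-quota duty = €381,651.12 × 1% = €3,816.51. Over-quota duty = €398,509.92 × 31% = €123,538.08.
Line duty = €3,816.51 + €123,538.08 = €127,354.59.
Line 2 (0414.06, Corar, 2,005 kg, €480,317.80):
Base rate for 0414.06 is €4.14/kg.
Additional duty on 0414.06 from Corar: +11.3% ad valorem. Applied ad valorem rate = 11.3%.
Duty = €480,317.80 × 11.3% + 2,005 × €4.14 = €62,576.61.
Total = €127,354.59 + €62,576.61 = €189,931.20.

€189,931.20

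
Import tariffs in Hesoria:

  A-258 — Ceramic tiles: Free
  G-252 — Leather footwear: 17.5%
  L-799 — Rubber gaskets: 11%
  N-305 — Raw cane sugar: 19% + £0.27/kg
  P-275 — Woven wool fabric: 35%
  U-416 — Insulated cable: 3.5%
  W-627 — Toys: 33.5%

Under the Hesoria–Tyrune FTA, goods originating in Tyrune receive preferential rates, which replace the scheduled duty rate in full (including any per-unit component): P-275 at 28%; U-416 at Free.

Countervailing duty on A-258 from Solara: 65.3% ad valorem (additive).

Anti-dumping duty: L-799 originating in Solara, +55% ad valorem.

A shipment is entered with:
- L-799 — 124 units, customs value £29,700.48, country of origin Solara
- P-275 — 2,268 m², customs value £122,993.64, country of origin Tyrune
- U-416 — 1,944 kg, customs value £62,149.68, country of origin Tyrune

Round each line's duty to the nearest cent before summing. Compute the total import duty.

Line 1 (L-799, Solara, 124 units, £29,700.48):
Base rate for L-799 is 11%.
Additional duty on L-799 from Solara: +55%. Applied ad valorem rate: 11% + 55% = 66%.
Duty = £29,700.48 × 66% = £19,602.32.
Line 2 (P-275, Tyrune, 2,268 m², £122,993.64):
Base rate for P-275 is 35%.
Origin Tyrune qualifies under the Hesoria–Tyrune agreement and P-275 is covered: preferential rate 28% applies instead.
Duty = £122,993.64 × 28% = £34,438.22.
Line 3 (U-416, Tyrune, 1,944 kg, £62,149.68):
Base rate for U-416 is 3.5%.
Origin Tyrune qualifies under the Hesoria–Tyrune agreement and U-416 is covered: preferential rate Free applies instead.
Duty = £62,149.68 × 0% = £0.00.
Total = £19,602.32 + £34,438.22 + £0.00 = £54,040.54.

£54,040.54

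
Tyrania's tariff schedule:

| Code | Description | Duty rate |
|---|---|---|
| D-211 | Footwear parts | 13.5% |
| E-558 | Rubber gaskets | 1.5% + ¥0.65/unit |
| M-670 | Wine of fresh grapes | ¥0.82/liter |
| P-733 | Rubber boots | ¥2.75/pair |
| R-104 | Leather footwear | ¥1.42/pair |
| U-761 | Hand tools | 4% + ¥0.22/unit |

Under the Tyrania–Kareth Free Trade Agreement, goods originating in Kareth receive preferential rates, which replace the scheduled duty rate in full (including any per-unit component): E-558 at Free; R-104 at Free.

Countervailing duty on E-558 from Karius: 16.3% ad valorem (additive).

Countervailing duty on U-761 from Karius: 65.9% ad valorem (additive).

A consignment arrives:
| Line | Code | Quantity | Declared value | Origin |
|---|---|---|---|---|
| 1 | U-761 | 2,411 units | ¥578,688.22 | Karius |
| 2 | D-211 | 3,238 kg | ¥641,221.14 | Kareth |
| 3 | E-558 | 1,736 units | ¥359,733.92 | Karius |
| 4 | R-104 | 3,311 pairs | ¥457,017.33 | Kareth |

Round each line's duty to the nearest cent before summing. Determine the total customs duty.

Line 1 (U-761, Karius, 2,411 units, ¥578,688.22):
Base rate for U-761 is 4% + ¥0.22/unit.
Additional duty on U-761 from Karius: +65.9%. Applied ad valorem rate: 4% + 65.9% = 69.9%.
Duty = ¥578,688.22 × 69.9% + 2,411 × ¥0.22 = ¥405,033.49.
Line 2 (D-211, Kareth, 3,238 kg, ¥641,221.14):
Base rate for D-211 is 13.5%.
Origin Kareth is the FTA partner but D-211 is not on the preference list; base rate stands.
Duty = ¥641,221.14 × 13.5% = ¥86,564.85.
Line 3 (E-558, Karius, 1,736 units, ¥359,733.92):
Base rate for E-558 is 1.5% + ¥0.65/unit.
E-558 has an FTA preferential rate, but origin Karius is not Kareth; base rate stands.
Additional duty on E-558 from Karius: +16.3%. Applied ad valorem rate: 1.5% + 16.3% = 17.8%.
Duty = ¥359,733.92 × 17.8% + 1,736 × ¥0.65 = ¥65,161.04.
Line 4 (R-104, Kareth, 3,311 pairs, ¥457,017.33):
Base rate for R-104 is ¥1.42/pair.
Origin Kareth qualifies under the Tyrania–Kareth agreement and R-104 is covered: preferential rate Free applies instead.
Duty = ¥457,017.33 × 0% = ¥0.00.
Total = ¥405,033.49 + ¥86,564.85 + ¥65,161.04 + ¥0.00 = ¥556,759.38.

¥556,759.38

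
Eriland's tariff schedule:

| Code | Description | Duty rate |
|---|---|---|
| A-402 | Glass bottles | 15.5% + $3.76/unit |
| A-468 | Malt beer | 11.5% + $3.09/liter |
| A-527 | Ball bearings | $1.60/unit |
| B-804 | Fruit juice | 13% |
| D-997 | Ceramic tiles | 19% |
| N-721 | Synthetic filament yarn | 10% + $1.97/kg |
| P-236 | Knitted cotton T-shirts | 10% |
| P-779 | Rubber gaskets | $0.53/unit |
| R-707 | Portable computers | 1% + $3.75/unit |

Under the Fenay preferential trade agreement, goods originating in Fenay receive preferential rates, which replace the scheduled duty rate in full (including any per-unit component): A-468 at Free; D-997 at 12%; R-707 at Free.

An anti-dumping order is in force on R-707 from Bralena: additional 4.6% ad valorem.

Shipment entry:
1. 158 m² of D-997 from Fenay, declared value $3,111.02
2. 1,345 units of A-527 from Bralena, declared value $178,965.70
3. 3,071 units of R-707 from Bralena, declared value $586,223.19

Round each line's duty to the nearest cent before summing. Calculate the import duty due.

$46,870.07

Line 1 (D-997, Fenay, 158 m², $3,111.02):
Base rate for D-997 is 19%.
Origin Fenay qualifies under the Eriland–Fenay agreement and D-997 is covered: preferential rate 12% applies instead.
Duty = $3,111.02 × 12% = $373.32.
Line 2 (A-527, Bralena, 1,345 units, $178,965.70):
Base rate for A-527 is $1.60/unit.
Duty = 1,345 × $1.60 = $2,152.00.
Line 3 (R-707, Bralena, 3,071 units, $586,223.19):
Base rate for R-707 is 1% + $3.75/unit.
R-707 has an FTA preferential rate, but origin Bralena is not Fenay; base rate stands.
Additional duty on R-707 from Bralena: +4.6%. Applied ad valorem rate: 1% + 4.6% = 5.6%.
Duty = $586,223.19 × 5.6% + 3,071 × $3.75 = $44,344.75.
Total = $373.32 + $2,152.00 + $44,344.75 = $46,870.07.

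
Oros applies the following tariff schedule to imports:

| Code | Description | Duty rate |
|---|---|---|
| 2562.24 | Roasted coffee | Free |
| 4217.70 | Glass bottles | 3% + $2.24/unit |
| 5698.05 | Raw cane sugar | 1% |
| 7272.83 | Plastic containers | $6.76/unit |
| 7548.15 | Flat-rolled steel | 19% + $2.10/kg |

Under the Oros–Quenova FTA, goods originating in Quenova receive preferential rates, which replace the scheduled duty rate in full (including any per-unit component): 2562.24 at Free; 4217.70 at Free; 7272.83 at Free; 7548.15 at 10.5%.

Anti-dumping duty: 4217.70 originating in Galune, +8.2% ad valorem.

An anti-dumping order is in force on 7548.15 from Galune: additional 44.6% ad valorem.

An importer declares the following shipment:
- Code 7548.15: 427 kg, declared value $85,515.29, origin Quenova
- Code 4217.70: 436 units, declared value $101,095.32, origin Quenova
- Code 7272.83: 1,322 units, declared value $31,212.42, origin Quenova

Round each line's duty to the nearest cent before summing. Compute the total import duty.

Line 1 (7548.15, Quenova, 427 kg, $85,515.29):
Base rate for 7548.15 is 19% + $2.10/kg.
Origin Quenova qualifies under the Oros–Quenova agreement and 7548.15 is covered: preferential rate 10.5% applies instead.
The additional-duty order on 7548.15 targets Galune, not Quenova; it does not apply.
Duty = $85,515.29 × 10.5% = $8,979.11.
Line 2 (4217.70, Quenova, 436 units, $101,095.32):
Base rate for 4217.70 is 3% + $2.24/unit.
Origin Quenova qualifies under the Oros–Quenova agreement and 4217.70 is covered: preferential rate Free applies instead.
The additional-duty order on 4217.70 targets Galune, not Quenova; it does not apply.
Duty = $101,095.32 × 0% = $0.00.
Line 3 (7272.83, Quenova, 1,322 units, $31,212.42):
Base rate for 7272.83 is $6.76/unit.
Origin Quenova qualifies under the Oros–Quenova agreement and 7272.83 is covered: preferential rate Free applies instead.
Duty = $31,212.42 × 0% = $0.00.
Total = $8,979.11 + $0.00 + $0.00 = $8,979.11.

$8,979.11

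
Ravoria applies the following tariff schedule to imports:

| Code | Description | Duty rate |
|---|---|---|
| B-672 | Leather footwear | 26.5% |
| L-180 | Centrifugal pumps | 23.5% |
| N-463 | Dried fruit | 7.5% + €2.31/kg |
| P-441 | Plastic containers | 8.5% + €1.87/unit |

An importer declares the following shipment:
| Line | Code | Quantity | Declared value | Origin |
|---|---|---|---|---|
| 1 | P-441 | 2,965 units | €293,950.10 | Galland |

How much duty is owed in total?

Line 1 (P-441, Galland, 2,965 units, €293,950.10):
Base rate for P-441 is 8.5% + €1.87/unit.
Duty = €293,950.10 × 8.5% + 2,965 × €1.87 = €30,530.31.

€30,530.31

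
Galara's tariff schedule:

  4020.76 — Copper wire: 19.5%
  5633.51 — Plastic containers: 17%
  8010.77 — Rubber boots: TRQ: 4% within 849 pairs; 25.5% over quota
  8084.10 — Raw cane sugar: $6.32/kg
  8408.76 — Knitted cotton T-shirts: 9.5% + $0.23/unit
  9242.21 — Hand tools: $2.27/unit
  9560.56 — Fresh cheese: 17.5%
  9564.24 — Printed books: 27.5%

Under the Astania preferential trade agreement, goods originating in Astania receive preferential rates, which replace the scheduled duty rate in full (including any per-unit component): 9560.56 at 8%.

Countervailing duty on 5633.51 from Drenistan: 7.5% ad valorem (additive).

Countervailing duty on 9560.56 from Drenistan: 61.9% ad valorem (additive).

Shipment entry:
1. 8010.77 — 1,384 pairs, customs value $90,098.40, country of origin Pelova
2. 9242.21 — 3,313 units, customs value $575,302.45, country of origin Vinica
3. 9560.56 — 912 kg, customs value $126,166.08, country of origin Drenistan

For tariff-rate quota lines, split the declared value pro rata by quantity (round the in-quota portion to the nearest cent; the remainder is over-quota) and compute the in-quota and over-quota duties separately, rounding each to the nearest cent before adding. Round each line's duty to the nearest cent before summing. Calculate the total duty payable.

$118,788.45

Line 1 (8010.77, Pelova, 1,384 pairs, $90,098.40):
Code 8010.77 is under a tariff-rate quota (threshold 849 pairs). In-quota: 849 pairs at 4%; over-quota: 535 pairs at 25.5%.
Pro-rata value split: in-quota = $90,098.40 × 849/1,384 = $55,269.90; over-quota = $90,098.40 − $55,269.90 = $34,828.50.
In-quota duty = $55,269.90 × 4% = $2,210.80. Over-quota duty = $34,828.50 × 25.5% = $8,881.27.
Line duty = $2,210.80 + $8,881.27 = $11,092.07.
Line 2 (9242.21, Vinica, 3,313 units, $575,302.45):
Base rate for 9242.21 is $2.27/unit.
Duty = 3,313 × $2.27 = $7,520.51.
Line 3 (9560.56, Drenistan, 912 kg, $126,166.08):
Base rate for 9560.56 is 17.5%.
9560.56 has an FTA preferential rate, but origin Drenistan is not Astania; base rate stands.
Additional duty on 9560.56 from Drenistan: +61.9%. Applied ad valorem rate: 17.5% + 61.9% = 79.4%.
Duty = $126,166.08 × 79.4% = $100,175.87.
Total = $11,092.07 + $7,520.51 + $100,175.87 = $118,788.45.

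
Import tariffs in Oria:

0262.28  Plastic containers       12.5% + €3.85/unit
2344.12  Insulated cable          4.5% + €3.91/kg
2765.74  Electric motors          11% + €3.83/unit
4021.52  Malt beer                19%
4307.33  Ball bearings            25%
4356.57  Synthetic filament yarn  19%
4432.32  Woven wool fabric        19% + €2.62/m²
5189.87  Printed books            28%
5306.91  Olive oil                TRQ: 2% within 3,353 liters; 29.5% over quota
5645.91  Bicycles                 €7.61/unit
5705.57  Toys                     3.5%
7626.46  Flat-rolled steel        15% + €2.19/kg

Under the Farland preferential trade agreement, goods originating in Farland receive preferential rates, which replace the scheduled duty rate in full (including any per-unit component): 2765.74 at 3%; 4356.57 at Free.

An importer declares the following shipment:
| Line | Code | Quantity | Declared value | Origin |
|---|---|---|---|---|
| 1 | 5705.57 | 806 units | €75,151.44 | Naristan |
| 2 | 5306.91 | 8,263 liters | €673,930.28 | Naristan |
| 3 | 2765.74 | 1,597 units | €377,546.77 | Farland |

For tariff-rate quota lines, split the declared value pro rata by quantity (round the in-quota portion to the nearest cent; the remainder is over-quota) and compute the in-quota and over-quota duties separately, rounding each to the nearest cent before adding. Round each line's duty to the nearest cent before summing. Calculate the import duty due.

€137,561.69

Line 1 (5705.57, Naristan, 806 units, €75,151.44):
Base rate for 5705.57 is 3.5%.
Duty = €75,151.44 × 3.5% = €2,630.30.
Line 2 (5306.91, Naristan, 8,263 liters, €673,930.28):
Code 5306.91 is under a tariff-rate quota (threshold 3,353 liters). In-quota: 3,353 liters at 2%; over-quota: 4,910 liters at 29.5%.
Pro-rata value split: in-quota = €673,930.28 × 3,353/8,263 = €273,470.68; over-quota = €673,930.28 − €273,470.68 = €400,459.60.
In-quota duty = €273,470.68 × 2% = €5,469.41. Over-quota duty = €400,459.60 × 29.5% = €118,135.58.
Line duty = €5,469.41 + €118,135.58 = €123,604.99.
Line 3 (2765.74, Farland, 1,597 units, €377,546.77):
Base rate for 2765.74 is 11% + €3.83/unit.
Origin Farland qualifies under the Oria–Farland agreement and 2765.74 is covered: preferential rate 3% applies instead.
Duty = €377,546.77 × 3% = €11,326.40.
Total = €2,630.30 + €123,604.99 + €11,326.40 = €137,561.69.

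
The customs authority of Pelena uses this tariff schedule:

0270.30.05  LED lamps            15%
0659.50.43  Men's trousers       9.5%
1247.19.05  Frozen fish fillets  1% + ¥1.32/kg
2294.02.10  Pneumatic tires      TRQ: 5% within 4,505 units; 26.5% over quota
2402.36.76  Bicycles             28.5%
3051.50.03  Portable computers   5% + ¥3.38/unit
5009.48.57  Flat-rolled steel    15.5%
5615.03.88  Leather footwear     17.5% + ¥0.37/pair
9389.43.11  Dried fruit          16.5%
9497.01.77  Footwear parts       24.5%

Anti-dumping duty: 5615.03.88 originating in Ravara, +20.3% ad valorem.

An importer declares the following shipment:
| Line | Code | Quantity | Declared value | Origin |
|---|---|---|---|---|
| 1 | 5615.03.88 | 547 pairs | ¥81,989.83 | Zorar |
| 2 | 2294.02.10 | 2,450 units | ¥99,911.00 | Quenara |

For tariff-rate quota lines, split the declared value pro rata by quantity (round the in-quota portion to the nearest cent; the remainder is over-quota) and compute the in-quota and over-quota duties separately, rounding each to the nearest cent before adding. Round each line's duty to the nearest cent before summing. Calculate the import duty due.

¥19,546.16

Line 1 (5615.03.88, Zorar, 547 pairs, ¥81,989.83):
Base rate for 5615.03.88 is 17.5% + ¥0.37/pair.
The additional-duty order on 5615.03.88 targets Ravara, not Zorar; it does not apply.
Duty = ¥81,989.83 × 17.5% + 547 × ¥0.37 = ¥14,550.61.
Line 2 (2294.02.10, Quenara, 2,450 units, ¥99,911.00):
Code 2294.02.10 is under a tariff-rate quota (threshold 4,505 units). Quantity 2,450 units is within the quota, so the in-quota rate 5% applies to the full value.
Duty = ¥99,911.00 × 5% = ¥4,995.55.
Total = ¥14,550.61 + ¥4,995.55 = ¥19,546.16.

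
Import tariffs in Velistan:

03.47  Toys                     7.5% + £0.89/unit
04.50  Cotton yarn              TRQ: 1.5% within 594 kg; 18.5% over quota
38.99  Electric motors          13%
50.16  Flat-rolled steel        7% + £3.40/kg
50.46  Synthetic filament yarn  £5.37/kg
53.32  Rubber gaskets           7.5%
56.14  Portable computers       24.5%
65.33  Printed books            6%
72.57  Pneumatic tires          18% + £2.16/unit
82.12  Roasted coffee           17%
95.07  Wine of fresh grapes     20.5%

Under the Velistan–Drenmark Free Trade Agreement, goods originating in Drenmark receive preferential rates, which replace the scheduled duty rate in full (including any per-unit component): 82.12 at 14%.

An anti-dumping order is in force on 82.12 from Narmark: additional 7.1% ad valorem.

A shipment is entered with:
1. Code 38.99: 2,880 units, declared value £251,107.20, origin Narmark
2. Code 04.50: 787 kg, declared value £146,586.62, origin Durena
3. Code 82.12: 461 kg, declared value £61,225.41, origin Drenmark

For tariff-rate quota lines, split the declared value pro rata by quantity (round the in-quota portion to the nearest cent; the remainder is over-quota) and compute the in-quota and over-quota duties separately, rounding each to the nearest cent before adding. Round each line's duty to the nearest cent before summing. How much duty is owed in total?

Line 1 (38.99, Narmark, 2,880 units, £251,107.20):
Base rate for 38.99 is 13%.
Duty = £251,107.20 × 13% = £32,643.94.
Line 2 (04.50, Durena, 787 kg, £146,586.62):
Code 04.50 is under a tariff-rate quota (threshold 594 kg). In-quota: 594 kg at 1.5%; over-quota: 193 kg at 18.5%.
Pro-rata value split: in-quota = £146,586.62 × 594/787 = £110,638.44; over-quota = £146,586.62 − £110,638.44 = £35,948.18.
In-quota duty = £110,638.44 × 1.5% = £1,659.58. Over-quota duty = £35,948.18 × 18.5% = £6,650.41.
Line duty = £1,659.58 + £6,650.41 = £8,309.99.
Line 3 (82.12, Drenmark, 461 kg, £61,225.41):
Base rate for 82.12 is 17%.
Origin Drenmark qualifies under the Velistan–Drenmark agreement and 82.12 is covered: preferential rate 14% applies instead.
The additional-duty order on 82.12 targets Narmark, not Drenmark; it does not apply.
Duty = £61,225.41 × 14% = £8,571.56.
Total = £32,643.94 + £8,309.99 + £8,571.56 = £49,525.49.

£49,525.49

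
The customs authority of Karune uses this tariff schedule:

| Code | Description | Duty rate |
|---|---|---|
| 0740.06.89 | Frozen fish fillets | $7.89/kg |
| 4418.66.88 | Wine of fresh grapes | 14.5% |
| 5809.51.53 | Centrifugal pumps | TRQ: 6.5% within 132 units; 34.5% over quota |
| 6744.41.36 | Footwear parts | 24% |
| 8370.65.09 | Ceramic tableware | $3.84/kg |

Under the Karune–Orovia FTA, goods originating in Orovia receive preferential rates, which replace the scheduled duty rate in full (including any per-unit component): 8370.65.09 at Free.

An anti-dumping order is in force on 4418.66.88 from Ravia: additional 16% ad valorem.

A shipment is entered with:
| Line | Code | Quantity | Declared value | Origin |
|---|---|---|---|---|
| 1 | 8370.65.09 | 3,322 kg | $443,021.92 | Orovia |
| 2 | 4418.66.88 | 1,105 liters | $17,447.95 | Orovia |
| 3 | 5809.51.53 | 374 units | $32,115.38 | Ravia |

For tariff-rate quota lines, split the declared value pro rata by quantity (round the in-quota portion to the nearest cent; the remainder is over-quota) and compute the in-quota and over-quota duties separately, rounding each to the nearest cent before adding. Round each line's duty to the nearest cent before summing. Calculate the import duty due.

Line 1 (8370.65.09, Orovia, 3,322 kg, $443,021.92):
Base rate for 8370.65.09 is $3.84/kg.
Origin Orovia qualifies under the Karune–Orovia agreement and 8370.65.09 is covered: preferential rate Free applies instead.
Duty = $443,021.92 × 0% = $0.00.
Line 2 (4418.66.88, Orovia, 1,105 liters, $17,447.95):
Base rate for 4418.66.88 is 14.5%.
Origin Orovia is the FTA partner but 4418.66.88 is not on the preference list; base rate stands.
The additional-duty order on 4418.66.88 targets Ravia, not Orovia; it does not apply.
Duty = $17,447.95 × 14.5% = $2,529.95.
Line 3 (5809.51.53, Ravia, 374 units, $32,115.38):
Code 5809.51.53 is under a tariff-rate quota (threshold 132 units). In-quota: 132 units at 6.5%; over-quota: 242 units at 34.5%.
Pro-rata value split: in-quota = $32,115.38 × 132/374 = $11,334.84; over-quota = $32,115.38 − $11,334.84 = $20,780.54.
In-quota duty = $11,334.84 × 6.5% = $736.76. Over-quota duty = $20,780.54 × 34.5% = $7,169.29.
Line duty = $736.76 + $7,169.29 = $7,906.05.
Total = $0.00 + $2,529.95 + $7,906.05 = $10,436.00.

$10,436.00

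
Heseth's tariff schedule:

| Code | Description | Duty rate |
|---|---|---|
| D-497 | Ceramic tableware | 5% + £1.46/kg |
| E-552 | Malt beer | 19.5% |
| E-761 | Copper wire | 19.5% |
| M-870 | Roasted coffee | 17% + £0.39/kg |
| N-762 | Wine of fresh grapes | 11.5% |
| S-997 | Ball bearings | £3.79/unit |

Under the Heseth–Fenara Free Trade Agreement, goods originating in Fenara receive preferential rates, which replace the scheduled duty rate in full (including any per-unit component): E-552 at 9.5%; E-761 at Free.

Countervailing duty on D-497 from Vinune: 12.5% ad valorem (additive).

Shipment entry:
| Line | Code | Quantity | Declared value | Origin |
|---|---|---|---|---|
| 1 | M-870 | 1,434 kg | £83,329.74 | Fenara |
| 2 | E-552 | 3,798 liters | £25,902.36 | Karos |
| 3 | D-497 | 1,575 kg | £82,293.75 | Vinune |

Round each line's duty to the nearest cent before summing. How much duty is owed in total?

£36,477.19

Line 1 (M-870, Fenara, 1,434 kg, £83,329.74):
Base rate for M-870 is 17% + £0.39/kg.
Origin Fenara is the FTA partner but M-870 is not on the preference list; base rate stands.
Duty = £83,329.74 × 17% + 1,434 × £0.39 = £14,725.32.
Line 2 (E-552, Karos, 3,798 liters, £25,902.36):
Base rate for E-552 is 19.5%.
E-552 has an FTA preferential rate, but origin Karos is not Fenara; base rate stands.
Duty = £25,902.36 × 19.5% = £5,050.96.
Line 3 (D-497, Vinune, 1,575 kg, £82,293.75):
Base rate for D-497 is 5% + £1.46/kg.
Additional duty on D-497 from Vinune: +12.5%. Applied ad valorem rate: 5% + 12.5% = 17.5%.
Duty = £82,293.75 × 17.5% + 1,575 × £1.46 = £16,700.91.
Total = £14,725.32 + £5,050.96 + £16,700.91 = £36,477.19.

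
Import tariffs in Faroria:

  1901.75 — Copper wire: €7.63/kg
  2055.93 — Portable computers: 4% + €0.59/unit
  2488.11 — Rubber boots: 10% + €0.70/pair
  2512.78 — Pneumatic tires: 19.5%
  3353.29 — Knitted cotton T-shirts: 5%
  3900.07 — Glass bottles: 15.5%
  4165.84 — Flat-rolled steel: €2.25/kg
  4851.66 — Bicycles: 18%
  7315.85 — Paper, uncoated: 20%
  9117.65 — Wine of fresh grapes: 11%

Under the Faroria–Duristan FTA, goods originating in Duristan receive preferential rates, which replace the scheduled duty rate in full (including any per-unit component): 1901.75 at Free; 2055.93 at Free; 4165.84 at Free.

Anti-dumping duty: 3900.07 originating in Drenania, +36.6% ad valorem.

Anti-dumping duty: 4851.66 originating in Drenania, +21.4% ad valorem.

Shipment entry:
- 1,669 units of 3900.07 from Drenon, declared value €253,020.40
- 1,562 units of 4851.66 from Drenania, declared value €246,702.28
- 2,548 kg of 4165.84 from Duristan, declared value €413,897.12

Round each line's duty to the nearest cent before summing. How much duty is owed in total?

€136,418.86

Line 1 (3900.07, Drenon, 1,669 units, €253,020.40):
Base rate for 3900.07 is 15.5%.
The additional-duty order on 3900.07 targets Drenania, not Drenon; it does not apply.
Duty = €253,020.40 × 15.5% = €39,218.16.
Line 2 (4851.66, Drenania, 1,562 units, €246,702.28):
Base rate for 4851.66 is 18%.
Additional duty on 4851.66 from Drenania: +21.4%. Applied ad valorem rate: 18% + 21.4% = 39.4%.
Duty = €246,702.28 × 39.4% = €97,200.70.
Line 3 (4165.84, Duristan, 2,548 kg, €413,897.12):
Base rate for 4165.84 is €2.25/kg.
Origin Duristan qualifies under the Faroria–Duristan agreement and 4165.84 is covered: preferential rate Free applies instead.
Duty = €413,897.12 × 0% = €0.00.
Total = €39,218.16 + €97,200.70 + €0.00 = €136,418.86.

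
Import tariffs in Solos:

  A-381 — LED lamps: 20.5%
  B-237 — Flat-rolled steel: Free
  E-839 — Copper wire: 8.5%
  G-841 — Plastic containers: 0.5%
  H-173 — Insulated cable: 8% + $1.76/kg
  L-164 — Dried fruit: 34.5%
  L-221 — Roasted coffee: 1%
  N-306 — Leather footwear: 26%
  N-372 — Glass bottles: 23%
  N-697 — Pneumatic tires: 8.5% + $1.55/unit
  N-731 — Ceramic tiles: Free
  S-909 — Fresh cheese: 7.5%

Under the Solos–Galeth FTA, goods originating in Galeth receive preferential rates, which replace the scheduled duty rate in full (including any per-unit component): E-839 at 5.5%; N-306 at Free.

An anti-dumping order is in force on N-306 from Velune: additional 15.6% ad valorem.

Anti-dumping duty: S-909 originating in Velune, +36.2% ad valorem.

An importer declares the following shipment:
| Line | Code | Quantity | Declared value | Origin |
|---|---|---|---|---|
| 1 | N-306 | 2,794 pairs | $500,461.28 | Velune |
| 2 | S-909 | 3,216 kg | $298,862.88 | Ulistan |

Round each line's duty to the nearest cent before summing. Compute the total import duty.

Line 1 (N-306, Velune, 2,794 pairs, $500,461.28):
Base rate for N-306 is 26%.
N-306 has an FTA preferential rate, but origin Velune is not Galeth; base rate stands.
Additional duty on N-306 from Velune: +15.6%. Applied ad valorem rate: 26% + 15.6% = 41.6%.
Duty = $500,461.28 × 41.6% = $208,191.89.
Line 2 (S-909, Ulistan, 3,216 kg, $298,862.88):
Base rate for S-909 is 7.5%.
The additional-duty order on S-909 targets Velune, not Ulistan; it does not apply.
Duty = $298,862.88 × 7.5% = $22,414.72.
Total = $208,191.89 + $22,414.72 = $230,606.61.

$230,606.61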